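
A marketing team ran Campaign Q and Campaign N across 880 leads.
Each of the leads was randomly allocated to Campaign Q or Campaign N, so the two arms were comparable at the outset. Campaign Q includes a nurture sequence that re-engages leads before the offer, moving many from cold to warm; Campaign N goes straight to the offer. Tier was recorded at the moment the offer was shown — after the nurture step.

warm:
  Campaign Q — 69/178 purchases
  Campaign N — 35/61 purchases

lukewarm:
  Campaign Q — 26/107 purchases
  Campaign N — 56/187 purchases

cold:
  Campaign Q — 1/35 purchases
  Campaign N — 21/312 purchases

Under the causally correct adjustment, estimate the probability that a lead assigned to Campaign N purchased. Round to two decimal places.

Engagement tier lies on the pathway campaign → engagement tier → outcome, so adjusting for it blocks the indirect effect. For the total causal effect of campaign, use the unadjusted pooled rates.
So P(outcome | do(Campaign N)) is just the pooled rate for Campaign N: 112/560 = 0.200.

0.20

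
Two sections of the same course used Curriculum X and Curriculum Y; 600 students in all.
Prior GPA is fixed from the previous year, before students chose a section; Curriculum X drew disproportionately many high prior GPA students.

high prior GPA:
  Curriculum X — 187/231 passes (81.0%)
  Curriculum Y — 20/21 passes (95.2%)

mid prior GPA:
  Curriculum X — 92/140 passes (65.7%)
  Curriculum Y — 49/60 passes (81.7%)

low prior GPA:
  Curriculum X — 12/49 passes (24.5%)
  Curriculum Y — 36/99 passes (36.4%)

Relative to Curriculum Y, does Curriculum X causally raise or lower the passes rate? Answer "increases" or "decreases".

The prior GPA band-specific comparison favours Curriculum Y throughout, but the pooled figures favour Curriculum X. The question is whether to condition on prior GPA band.
Nothing the teaching method does changes prior GPA band; the imbalance is an allocation artefact. With prior GPA band also predicting the outcome, the pooled figure is confounded, and the within-stratum comparison is the causal one.
Within each level — high prior GPA: 81.0% vs 95.2%; mid prior GPA: 65.7% vs 81.7%; low prior GPA: 24.5% vs 36.4% — Curriculum Y is higher every time.

decreases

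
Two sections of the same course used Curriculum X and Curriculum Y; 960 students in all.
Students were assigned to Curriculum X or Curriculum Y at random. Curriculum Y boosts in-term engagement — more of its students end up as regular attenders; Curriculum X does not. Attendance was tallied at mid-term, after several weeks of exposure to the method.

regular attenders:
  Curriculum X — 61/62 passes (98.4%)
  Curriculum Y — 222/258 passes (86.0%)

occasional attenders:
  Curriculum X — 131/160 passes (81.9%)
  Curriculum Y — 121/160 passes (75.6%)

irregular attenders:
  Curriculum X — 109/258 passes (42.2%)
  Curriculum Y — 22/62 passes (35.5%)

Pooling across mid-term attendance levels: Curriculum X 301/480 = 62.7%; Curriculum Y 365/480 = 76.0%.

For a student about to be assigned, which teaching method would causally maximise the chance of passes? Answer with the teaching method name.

Curriculum Y

Within every mid-term attendance level Curriculum X has the higher rate, yet pooled Curriculum Y does — Simpson's reversal.
The distribution of mid-term attendance is itself part of what the teaching method does — it is an intermediate outcome. Holding it fixed would remove that part of the effect; the total effect is the pooled difference.
Pooled: Curriculum X 62.7% vs Curriculum Y 76.0%; Curriculum Y is higher overall.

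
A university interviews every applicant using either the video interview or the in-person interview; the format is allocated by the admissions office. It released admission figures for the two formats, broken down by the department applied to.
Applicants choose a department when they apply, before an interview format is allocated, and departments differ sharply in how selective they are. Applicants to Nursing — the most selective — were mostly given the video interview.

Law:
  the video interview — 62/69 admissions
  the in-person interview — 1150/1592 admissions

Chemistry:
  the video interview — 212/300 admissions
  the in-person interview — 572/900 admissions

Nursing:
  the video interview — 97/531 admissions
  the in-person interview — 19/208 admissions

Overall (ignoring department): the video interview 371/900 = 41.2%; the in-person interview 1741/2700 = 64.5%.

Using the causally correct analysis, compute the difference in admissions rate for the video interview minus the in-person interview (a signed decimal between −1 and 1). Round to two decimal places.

Department satisfies the back-door criterion: it is not a descendant of the interview format, and it blocks the spurious path from interview format to outcome. Adjusting for it (i.e., using the within-department rates) gives the causal effect.
Adjusting over the population distribution of department: 0.461·(0.899−0.722) + 0.333·(0.707−0.636) + 0.205·(0.183−0.091) = +0.124.

+0.12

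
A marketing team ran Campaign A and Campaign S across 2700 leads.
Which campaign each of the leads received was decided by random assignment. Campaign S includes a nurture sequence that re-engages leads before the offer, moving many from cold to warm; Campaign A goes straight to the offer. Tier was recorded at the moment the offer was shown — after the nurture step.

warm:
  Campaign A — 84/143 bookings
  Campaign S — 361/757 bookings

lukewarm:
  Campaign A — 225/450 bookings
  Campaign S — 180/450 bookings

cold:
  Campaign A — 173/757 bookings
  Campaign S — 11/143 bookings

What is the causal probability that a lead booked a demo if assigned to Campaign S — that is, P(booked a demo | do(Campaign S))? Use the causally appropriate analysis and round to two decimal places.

0.41

Campaign A is higher inside every engagement tier stratum but Campaign S is higher in aggregate. Whether to stratify depends on how engagement tier relates to the campaign.
The distribution of engagement tier is itself part of what the campaign does — it is an intermediate outcome. Holding it fixed would remove that part of the effect; the total effect is the pooled difference.
So P(outcome | do(Campaign S)) is just the pooled rate for Campaign S: 552/1350 = 0.409.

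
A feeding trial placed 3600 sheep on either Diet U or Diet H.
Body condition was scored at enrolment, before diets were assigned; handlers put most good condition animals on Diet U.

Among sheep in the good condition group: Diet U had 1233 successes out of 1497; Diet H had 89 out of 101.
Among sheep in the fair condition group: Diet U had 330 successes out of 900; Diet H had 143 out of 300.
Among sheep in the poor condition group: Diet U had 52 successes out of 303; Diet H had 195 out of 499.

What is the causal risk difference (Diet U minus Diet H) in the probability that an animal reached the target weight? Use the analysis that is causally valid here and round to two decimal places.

-0.11

Diet H is higher inside every starting body condition stratum but Diet U is higher in aggregate. Whether to stratify depends on how starting body condition relates to the diet.
Since starting body condition is a pre-existing factor (not a product of the diet) and it affects the outcome on its own, it is a confounder. The stratified rates, not the pooled rate, identify the causal effect.
Adjusting over the population distribution of starting body condition: 0.444·(0.824−0.881) + 0.333·(0.367−0.477) + 0.223·(0.172−0.391) = -0.111.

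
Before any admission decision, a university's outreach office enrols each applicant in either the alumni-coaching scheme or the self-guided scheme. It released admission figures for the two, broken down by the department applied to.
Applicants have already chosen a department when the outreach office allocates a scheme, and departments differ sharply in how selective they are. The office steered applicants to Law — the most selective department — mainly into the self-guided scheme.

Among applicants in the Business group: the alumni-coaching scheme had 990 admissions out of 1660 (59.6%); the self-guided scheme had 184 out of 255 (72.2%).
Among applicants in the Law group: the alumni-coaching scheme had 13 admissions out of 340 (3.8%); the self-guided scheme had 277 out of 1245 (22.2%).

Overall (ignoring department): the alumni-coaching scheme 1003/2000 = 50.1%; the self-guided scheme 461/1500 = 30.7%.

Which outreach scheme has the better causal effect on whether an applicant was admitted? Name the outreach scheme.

The department-specific comparison favours the self-guided scheme throughout, but the pooled figures favour the alumni-coaching scheme. The question is whether to condition on department.
Department is set before the outreach scheme has any effect — it is not caused by the outreach scheme — and it independently drives the outcome. That makes it a confounder, so the causal comparison is within department levels.
Within each level — Business: 59.6% vs 72.2%; Law: 3.8% vs 22.2% — the self-guided scheme is higher every time.

the self-guided scheme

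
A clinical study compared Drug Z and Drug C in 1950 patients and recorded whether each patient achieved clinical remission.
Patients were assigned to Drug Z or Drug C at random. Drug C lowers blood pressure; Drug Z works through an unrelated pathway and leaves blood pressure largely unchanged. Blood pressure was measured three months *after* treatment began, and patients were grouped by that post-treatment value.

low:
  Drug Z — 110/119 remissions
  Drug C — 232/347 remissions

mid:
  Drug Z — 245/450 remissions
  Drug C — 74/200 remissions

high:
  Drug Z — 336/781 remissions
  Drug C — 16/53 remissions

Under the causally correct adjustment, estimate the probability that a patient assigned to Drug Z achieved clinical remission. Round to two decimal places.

0.51

Blood pressure is downstream of the drug. One should not condition on a consequence of treatment, so the overall rates are the right comparison.
So P(outcome | do(Drug Z)) is just the pooled rate for Drug Z: 691/1350 = 0.512.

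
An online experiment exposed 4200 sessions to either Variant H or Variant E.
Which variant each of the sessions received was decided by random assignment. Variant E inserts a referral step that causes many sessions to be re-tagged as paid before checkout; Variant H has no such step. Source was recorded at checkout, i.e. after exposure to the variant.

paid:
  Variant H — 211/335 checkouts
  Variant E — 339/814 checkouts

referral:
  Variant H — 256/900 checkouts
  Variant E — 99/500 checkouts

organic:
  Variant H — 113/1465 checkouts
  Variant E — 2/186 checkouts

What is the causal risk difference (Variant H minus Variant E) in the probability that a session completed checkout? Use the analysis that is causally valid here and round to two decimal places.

-0.08

Because the variant influences traffic source, traffic source is a post-treatment mediator, not a confounder. Stratifying on it would bias the estimate; the causal effect is the crude pooled difference.
The causal difference is the pooled difference: 0.215 − 0.293 = -0.079.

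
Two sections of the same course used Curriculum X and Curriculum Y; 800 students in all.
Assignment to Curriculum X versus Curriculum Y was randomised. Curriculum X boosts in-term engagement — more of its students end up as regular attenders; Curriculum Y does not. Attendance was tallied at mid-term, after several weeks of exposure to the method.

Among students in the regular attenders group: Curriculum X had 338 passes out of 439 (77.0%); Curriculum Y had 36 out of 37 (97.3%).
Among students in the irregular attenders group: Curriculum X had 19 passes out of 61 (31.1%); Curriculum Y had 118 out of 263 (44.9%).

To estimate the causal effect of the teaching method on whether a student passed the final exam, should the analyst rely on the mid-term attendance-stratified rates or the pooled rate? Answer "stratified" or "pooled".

pooled

The stratified and pooled comparisons disagree (Curriculum Y wins within each mid-term attendance; Curriculum X wins overall), so the answer turns on the causal role of mid-term attendance.
Mid-term attendance lies on the pathway teaching method → mid-term attendance → outcome, so adjusting for it blocks the indirect effect. For the total causal effect of teaching method, use the unadjusted pooled rates.
Pooled: Curriculum X 71.4% vs Curriculum Y 51.3%; Curriculum X is higher overall.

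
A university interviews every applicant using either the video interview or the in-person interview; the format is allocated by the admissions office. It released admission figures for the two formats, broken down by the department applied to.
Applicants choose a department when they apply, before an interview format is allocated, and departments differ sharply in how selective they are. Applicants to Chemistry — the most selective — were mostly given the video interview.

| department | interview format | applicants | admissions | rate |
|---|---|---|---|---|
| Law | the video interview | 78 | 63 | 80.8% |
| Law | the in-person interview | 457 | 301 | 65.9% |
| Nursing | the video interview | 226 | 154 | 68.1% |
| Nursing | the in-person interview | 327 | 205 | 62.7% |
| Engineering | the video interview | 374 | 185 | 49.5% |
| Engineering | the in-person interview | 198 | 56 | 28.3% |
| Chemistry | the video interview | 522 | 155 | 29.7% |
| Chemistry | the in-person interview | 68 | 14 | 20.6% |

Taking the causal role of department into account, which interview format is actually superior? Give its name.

the video interview

The department-specific comparison favours the video interview throughout, but the pooled figures favour the in-person interview. The question is whether to condition on department.
Department satisfies the back-door criterion: it is not a descendant of the interview format, and it blocks the spurious path from interview format to outcome. Adjusting for it (i.e., using the within-department rates) gives the causal effect.
Within each level — Law: 80.8% vs 65.9%; Nursing: 68.1% vs 62.7%; Engineering: 49.5% vs 28.3%; Chemistry: 29.7% vs 20.6% — the video interview is higher every time.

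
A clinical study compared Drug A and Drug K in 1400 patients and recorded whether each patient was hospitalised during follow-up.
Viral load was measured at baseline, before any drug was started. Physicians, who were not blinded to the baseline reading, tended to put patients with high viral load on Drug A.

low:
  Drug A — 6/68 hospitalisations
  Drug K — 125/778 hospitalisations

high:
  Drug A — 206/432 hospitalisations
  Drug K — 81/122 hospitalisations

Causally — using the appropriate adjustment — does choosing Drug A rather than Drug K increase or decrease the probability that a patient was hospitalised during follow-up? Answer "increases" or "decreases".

decreases

Within every viral load level Drug A has the lower rate, yet pooled Drug K does — Simpson's reversal.
Nothing the drug does changes viral load; the imbalance is an allocation artefact. With viral load also predicting the outcome, the pooled figure is confounded, and the within-stratum comparison is the causal one.
Within each level — low: 8.8% vs 16.1%; high: 47.7% vs 66.4% — Drug A is lower every time.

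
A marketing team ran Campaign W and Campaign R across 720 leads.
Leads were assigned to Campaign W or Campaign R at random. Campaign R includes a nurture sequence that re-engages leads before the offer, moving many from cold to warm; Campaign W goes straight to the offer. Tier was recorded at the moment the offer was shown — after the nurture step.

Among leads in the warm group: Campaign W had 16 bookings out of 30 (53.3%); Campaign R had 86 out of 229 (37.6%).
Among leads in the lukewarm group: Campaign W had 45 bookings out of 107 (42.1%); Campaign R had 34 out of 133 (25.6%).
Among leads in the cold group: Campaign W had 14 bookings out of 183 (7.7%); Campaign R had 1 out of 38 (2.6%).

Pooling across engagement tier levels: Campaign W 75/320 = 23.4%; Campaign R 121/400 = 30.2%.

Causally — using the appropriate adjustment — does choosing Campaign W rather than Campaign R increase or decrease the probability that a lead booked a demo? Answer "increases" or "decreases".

Because the campaign influences engagement tier, engagement tier is a post-treatment mediator, not a confounder. Stratifying on it would bias the estimate; the causal effect is the crude pooled difference.
Pooled: Campaign W 23.4% vs Campaign R 30.2%; Campaign R is higher overall.

decreases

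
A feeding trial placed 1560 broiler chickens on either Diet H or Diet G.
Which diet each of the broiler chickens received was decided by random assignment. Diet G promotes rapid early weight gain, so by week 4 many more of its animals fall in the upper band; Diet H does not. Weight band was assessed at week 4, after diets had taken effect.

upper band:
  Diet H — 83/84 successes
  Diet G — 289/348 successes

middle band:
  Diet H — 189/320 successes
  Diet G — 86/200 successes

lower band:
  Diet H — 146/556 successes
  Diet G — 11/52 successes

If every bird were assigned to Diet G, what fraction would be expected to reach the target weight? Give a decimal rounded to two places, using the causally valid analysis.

The distribution of week-4 weight band is itself part of what the diet does — it is an intermediate outcome. Holding it fixed would remove that part of the effect; the total effect is the pooled difference.
So P(outcome | do(Diet G)) is just the pooled rate for Diet G: 386/600 = 0.643.

0.64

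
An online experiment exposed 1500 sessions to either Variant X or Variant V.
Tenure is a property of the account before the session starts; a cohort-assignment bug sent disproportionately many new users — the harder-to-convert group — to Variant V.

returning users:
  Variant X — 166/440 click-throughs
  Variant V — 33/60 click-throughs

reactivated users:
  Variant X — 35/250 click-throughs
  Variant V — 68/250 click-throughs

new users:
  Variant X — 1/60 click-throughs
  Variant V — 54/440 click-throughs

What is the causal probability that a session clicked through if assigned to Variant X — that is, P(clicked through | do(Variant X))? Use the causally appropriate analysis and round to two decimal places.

0.18

The user tenure-specific comparison favours Variant V throughout, but the pooled figures favour Variant X. The question is whether to condition on user tenure.
User tenure is set before the variant has any effect — it is not caused by the variant — and it independently drives the outcome. That makes it a confounder, so the causal comparison is within user tenure levels.
Standardising Variant X to the population user tenure mix: 0.333·166/440 + 0.333·35/250 + 0.333·1/60 = 0.178.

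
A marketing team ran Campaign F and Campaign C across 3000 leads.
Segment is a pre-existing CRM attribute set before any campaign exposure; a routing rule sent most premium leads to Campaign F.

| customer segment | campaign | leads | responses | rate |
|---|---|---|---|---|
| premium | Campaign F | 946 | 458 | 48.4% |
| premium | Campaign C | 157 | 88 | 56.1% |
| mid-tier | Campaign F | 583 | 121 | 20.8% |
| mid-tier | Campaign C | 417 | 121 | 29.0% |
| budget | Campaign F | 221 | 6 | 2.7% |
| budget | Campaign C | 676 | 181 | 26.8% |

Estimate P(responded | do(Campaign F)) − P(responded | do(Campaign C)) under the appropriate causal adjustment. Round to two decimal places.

Campaign C is higher inside every customer segment stratum but Campaign F is higher in aggregate. Whether to stratify depends on how customer segment relates to the campaign.
The imbalance in customer segment arose from how leads were allocated, not from anything the campaign did; and customer segment independently affects the outcome. The pooled gap is confounded — condition on customer segment.
Adjusting over the population distribution of customer segment: 0.368·(0.484−0.561) + 0.333·(0.208−0.290) + 0.299·(0.027−0.268) = -0.128.

-0.13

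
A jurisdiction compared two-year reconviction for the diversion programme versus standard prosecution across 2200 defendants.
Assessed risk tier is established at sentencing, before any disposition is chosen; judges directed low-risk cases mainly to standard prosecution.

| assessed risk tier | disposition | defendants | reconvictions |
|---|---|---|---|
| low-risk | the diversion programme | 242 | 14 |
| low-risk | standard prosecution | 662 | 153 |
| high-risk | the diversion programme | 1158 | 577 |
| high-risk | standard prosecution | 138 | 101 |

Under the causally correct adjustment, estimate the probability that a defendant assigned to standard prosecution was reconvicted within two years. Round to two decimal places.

0.53

The stratified and pooled comparisons disagree (the diversion programme wins within each assessed risk tier; standard prosecution wins overall), so the answer turns on the causal role of assessed risk tier.
The imbalance in assessed risk tier arose from how defendants were allocated, not from anything the disposition did; and assessed risk tier independently affects the outcome. The pooled gap is confounded — condition on assessed risk tier.
Standardising standard prosecution to the population assessed risk tier mix: 0.411·153/662 + 0.589·101/138 = 0.526.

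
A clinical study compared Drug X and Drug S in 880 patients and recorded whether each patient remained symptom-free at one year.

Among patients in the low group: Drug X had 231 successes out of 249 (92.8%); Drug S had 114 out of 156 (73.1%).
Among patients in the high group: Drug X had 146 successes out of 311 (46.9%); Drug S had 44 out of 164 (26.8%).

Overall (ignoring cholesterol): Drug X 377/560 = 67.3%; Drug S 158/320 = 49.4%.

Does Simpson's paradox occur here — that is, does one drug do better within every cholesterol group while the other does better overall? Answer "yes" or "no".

Within each cholesterol level (low 92.8% vs 73.1%; high 46.9% vs 26.8%), Drug X has the higher rate every time. Pooled: 67.3% vs 49.4% — Drug X has the higher rate overall. They agree.

no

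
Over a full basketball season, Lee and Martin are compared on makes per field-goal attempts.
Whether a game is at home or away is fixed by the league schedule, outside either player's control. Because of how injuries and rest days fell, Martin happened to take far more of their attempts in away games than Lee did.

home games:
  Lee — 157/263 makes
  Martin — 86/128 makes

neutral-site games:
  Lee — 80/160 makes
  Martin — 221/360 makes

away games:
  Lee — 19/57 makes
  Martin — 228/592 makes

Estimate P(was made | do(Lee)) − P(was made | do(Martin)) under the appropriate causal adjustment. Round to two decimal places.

-0.08

Game venue satisfies the back-door criterion: it is not a descendant of the player, and it blocks the spurious path from player to outcome. Adjusting for it (i.e., using the within-game venue rates) gives the causal effect.
Adjusting over the population distribution of game venue: 0.251·(0.597−0.672) + 0.333·(0.500−0.614) + 0.416·(0.333−0.385) = -0.078.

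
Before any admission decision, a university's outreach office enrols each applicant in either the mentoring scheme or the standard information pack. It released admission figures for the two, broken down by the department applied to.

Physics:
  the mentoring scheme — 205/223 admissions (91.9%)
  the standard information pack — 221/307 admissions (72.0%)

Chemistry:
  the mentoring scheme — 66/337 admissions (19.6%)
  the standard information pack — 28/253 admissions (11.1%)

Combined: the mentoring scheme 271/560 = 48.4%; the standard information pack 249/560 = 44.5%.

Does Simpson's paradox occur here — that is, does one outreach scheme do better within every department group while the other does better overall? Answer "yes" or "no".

Within each department level (Physics 91.9% vs 72.0%; Chemistry 19.6% vs 11.1%), the mentoring scheme has the higher rate every time. Pooled: 48.4% vs 44.5% — the mentoring scheme has the higher rate overall. They agree.

no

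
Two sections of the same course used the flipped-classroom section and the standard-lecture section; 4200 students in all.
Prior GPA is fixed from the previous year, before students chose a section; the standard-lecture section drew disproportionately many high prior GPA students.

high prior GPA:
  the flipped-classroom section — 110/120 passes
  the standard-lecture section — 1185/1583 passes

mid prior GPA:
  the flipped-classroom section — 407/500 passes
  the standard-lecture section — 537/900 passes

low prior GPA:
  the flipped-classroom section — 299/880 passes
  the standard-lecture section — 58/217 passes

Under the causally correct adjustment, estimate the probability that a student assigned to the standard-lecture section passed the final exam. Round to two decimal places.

0.57

the flipped-classroom section is higher inside every prior GPA band stratum but the standard-lecture section is higher in aggregate. Whether to stratify depends on how prior GPA band relates to the teaching method.
Nothing the teaching method does changes prior GPA band; the imbalance is an allocation artefact. With prior GPA band also predicting the outcome, the pooled figure is confounded, and the within-stratum comparison is the causal one.
Standardising the standard-lecture section to the population prior GPA band mix: 0.405·1185/1583 + 0.333·537/900 + 0.261·58/217 = 0.572.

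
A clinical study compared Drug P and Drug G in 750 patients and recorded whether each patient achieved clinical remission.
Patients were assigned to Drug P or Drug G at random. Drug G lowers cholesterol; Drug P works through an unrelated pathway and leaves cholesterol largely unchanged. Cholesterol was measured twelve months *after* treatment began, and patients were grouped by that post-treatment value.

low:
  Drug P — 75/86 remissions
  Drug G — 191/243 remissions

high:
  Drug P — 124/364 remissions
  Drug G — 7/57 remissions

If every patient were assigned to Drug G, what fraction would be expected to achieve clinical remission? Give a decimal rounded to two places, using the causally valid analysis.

0.66

Drug P is higher inside every cholesterol stratum but Drug G is higher in aggregate. Whether to stratify depends on how cholesterol relates to the drug.
Cholesterol lies on the pathway drug → cholesterol → outcome, so adjusting for it blocks the indirect effect. For the total causal effect of drug, use the unadjusted pooled rates.
So P(outcome | do(Drug G)) is just the pooled rate for Drug G: 198/300 = 0.660.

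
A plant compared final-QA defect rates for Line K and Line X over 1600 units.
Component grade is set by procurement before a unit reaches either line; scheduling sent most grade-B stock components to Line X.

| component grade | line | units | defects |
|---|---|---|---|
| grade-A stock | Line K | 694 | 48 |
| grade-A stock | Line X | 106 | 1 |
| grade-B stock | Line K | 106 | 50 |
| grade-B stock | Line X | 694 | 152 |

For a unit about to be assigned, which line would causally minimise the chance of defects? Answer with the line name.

Component grade is set before the line has any effect — it is not caused by the line — and it independently drives the outcome. That makes it a confounder, so the causal comparison is within component grade levels.
Within each level — grade-A stock: 6.9% vs 0.9%; grade-B stock: 47.2% vs 21.9% — Line X is lower every time.

Line X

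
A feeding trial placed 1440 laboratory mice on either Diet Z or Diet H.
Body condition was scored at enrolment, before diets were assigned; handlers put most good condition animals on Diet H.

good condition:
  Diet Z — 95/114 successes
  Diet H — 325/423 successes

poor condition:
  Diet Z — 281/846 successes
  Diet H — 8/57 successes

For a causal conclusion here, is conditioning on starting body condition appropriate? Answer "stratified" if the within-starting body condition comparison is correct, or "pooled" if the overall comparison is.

stratified

Starting body condition differs across diets for reasons unrelated to any effect of the diet itself, and it separately predicts the outcome — a classic confounder. We must compare within starting body condition levels.
Within each level — good condition: 83.3% vs 76.8%; poor condition: 33.2% vs 14.0% — Diet Z is higher every time.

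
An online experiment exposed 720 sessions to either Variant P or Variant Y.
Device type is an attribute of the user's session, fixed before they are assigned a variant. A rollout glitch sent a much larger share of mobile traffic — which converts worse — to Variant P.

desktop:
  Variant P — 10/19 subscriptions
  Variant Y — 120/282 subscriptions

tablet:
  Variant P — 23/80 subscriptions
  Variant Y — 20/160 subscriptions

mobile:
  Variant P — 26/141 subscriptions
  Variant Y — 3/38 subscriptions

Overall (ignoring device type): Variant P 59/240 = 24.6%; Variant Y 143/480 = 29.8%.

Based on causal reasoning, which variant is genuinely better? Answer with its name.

Nothing the variant does changes device type; the imbalance is an allocation artefact. With device type also predicting the outcome, the pooled figure is confounded, and the within-stratum comparison is the causal one.
Within each level — desktop: 52.6% vs 42.6%; tablet: 28.7% vs 12.5%; mobile: 18.4% vs 7.9% — Variant P is higher every time.

Variant P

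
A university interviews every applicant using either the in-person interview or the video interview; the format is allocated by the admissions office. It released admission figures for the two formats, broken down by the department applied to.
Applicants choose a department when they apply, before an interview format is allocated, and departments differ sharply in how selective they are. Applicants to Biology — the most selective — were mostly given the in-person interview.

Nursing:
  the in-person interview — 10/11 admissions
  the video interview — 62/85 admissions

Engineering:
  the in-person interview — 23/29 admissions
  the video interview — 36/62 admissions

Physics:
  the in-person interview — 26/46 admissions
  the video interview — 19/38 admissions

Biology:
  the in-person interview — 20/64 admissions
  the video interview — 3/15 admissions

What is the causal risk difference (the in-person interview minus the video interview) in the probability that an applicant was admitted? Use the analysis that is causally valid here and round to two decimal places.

The stratified and pooled comparisons disagree (the in-person interview wins within each department; the video interview wins overall), so the answer turns on the causal role of department.
Nothing the interview format does changes department; the imbalance is an allocation artefact. With department also predicting the outcome, the pooled figure is confounded, and the within-stratum comparison is the causal one.
Adjusting over the population distribution of department: 0.274·(0.909−0.729) + 0.260·(0.793−0.581) + 0.240·(0.565−0.500) + 0.226·(0.312−0.200) = +0.146.

+0.15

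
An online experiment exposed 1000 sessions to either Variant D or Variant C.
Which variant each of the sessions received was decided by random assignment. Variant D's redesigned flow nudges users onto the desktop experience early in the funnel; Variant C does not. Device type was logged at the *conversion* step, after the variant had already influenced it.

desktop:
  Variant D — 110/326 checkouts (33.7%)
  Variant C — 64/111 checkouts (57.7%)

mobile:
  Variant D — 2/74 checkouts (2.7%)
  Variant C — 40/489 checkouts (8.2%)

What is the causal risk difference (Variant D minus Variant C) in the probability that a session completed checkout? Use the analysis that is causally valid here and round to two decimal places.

Device type here is a post-treatment variable shaped by the variant; conditioning on it would introduce bias rather than remove it. The overall comparison is the causal one.
The causal difference is the pooled difference: 0.280 − 0.173 = +0.107.

+0.11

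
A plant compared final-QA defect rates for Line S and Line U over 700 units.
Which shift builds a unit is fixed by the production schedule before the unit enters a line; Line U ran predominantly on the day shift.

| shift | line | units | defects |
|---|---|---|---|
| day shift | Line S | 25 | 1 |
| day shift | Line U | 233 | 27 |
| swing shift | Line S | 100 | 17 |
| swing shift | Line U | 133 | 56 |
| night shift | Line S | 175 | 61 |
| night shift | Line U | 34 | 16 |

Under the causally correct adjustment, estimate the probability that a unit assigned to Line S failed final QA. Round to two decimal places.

0.18

Here shift is a common cause — it drives both which line a case falls under and the outcome. The crude comparison mixes populations; the stratum-specific rates are the causally relevant ones.
Standardising Line S to the population shift mix: 0.369·1/25 + 0.333·17/100 + 0.299·61/175 = 0.175.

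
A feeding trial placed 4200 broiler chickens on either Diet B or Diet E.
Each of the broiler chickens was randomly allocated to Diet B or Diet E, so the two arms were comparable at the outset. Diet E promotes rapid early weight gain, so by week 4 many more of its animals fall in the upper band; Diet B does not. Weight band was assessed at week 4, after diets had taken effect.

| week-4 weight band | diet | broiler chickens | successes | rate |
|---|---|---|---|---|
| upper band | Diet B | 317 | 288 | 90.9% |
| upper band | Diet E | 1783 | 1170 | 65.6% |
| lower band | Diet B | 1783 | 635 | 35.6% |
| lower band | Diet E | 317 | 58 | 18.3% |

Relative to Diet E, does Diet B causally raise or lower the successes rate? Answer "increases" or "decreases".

Within every week-4 weight band level Diet B has the higher rate, yet pooled Diet E does — Simpson's reversal.
Week-4 weight band lies on the pathway diet → week-4 weight band → outcome, so adjusting for it blocks the indirect effect. For the total causal effect of diet, use the unadjusted pooled rates.
Pooled: Diet B 44.0% vs Diet E 58.5%; Diet E is higher overall.

decreases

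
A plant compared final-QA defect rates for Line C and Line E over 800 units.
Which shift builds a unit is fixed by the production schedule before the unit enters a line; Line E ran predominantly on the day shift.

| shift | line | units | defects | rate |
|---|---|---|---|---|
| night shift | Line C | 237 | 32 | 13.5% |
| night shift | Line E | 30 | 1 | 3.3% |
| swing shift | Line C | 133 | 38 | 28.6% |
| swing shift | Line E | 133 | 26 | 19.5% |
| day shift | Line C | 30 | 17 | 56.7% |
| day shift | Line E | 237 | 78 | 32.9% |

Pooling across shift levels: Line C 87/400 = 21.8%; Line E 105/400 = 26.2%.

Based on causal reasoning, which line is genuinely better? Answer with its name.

Here shift is a common cause — it drives both which line a case falls under and the outcome. The crude comparison mixes populations; the stratum-specific rates are the causally relevant ones.
Within each level — night shift: 13.5% vs 3.3%; swing shift: 28.6% vs 19.5%; day shift: 56.7% vs 32.9% — Line E is lower every time.

Line E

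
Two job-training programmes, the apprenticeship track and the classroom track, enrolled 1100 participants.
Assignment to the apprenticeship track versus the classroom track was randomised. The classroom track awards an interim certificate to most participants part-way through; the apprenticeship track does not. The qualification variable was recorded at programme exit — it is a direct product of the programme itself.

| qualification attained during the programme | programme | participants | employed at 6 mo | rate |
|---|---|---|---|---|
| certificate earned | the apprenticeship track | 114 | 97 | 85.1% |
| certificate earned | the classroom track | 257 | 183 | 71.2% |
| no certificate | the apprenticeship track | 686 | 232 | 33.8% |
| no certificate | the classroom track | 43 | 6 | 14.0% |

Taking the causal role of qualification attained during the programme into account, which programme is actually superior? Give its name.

Qualification attained during the programme lies on the pathway programme → qualification attained during the programme → outcome, so adjusting for it blocks the indirect effect. For the total causal effect of programme, use the unadjusted pooled rates.
Pooled: the apprenticeship track 41.1% vs the classroom track 63.0%; the classroom track is higher overall.

the classroom track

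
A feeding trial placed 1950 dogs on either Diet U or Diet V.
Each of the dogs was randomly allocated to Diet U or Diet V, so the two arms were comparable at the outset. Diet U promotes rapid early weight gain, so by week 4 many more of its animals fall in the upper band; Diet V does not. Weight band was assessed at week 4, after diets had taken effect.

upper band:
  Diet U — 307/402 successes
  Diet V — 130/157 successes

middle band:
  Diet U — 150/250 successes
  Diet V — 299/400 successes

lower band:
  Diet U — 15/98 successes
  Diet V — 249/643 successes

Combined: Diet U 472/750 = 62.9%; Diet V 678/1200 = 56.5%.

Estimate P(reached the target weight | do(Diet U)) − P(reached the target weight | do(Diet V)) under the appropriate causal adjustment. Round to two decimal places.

The stratified and pooled comparisons disagree (Diet V wins within each week-4 weight band; Diet U wins overall), so the answer turns on the causal role of week-4 weight band.
Week-4 weight band here is a post-treatment variable shaped by the diet; conditioning on it would introduce bias rather than remove it. The overall comparison is the causal one.
The causal difference is the pooled difference: 0.629 − 0.565 = +0.064.

+0.06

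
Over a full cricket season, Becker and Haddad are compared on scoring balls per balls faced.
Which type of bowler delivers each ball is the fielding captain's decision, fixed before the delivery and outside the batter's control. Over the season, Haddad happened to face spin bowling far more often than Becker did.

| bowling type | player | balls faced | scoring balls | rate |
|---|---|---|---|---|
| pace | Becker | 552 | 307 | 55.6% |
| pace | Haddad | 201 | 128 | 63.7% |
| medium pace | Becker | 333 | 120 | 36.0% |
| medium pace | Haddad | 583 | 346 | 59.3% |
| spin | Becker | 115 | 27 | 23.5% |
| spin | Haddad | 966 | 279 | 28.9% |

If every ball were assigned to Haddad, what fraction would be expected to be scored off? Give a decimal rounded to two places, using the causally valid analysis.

0.49

Nothing the player does changes bowling type; the imbalance is an allocation artefact. With bowling type also predicting the outcome, the pooled figure is confounded, and the within-stratum comparison is the causal one.
Standardising Haddad to the population bowling type mix: 0.274·128/201 + 0.333·346/583 + 0.393·279/966 = 0.486.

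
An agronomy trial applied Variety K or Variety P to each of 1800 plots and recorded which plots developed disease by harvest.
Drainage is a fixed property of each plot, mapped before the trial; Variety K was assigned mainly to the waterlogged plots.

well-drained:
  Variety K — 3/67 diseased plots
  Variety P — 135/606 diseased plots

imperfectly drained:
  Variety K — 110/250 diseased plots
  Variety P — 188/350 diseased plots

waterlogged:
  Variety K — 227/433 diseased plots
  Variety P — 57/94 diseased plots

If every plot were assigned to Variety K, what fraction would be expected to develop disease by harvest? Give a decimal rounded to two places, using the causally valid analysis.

Since field drainage is a pre-existing factor (not a product of the variety) and it affects the outcome on its own, it is a confounder. The stratified rates, not the pooled rate, identify the causal effect.
Standardising Variety K to the population field drainage mix: 0.374·3/67 + 0.333·110/250 + 0.293·227/433 = 0.317.

0.32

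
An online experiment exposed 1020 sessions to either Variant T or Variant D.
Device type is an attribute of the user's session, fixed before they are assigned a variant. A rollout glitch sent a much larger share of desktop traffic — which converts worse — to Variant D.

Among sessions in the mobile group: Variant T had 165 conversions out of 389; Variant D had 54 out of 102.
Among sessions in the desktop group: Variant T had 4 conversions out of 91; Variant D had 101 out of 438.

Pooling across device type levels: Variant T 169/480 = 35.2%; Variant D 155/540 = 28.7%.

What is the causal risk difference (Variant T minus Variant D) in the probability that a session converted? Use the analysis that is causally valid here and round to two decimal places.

Device type is set before the variant has any effect — it is not caused by the variant — and it independently drives the outcome. That makes it a confounder, so the causal comparison is within device type levels.
Adjusting over the population distribution of device type: 0.481·(0.424−0.529) + 0.519·(0.044−0.231) = -0.147.

-0.15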